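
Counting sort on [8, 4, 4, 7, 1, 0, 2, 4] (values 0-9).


Input: [8, 4, 4, 7, 1, 0, 2, 4]
Counts: [1, 1, 1, 0, 3, 0, 0, 1, 1, 0]

Sorted: [0, 1, 2, 4, 4, 4, 7, 8]


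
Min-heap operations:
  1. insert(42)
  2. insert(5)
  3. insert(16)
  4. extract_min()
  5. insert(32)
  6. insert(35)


insert(42) -> [42]
insert(5) -> [5, 42]
insert(16) -> [5, 42, 16]
extract_min()->5, [16, 42]
insert(32) -> [16, 42, 32]
insert(35) -> [16, 35, 32, 42]

Final heap: [16, 35, 32, 42]


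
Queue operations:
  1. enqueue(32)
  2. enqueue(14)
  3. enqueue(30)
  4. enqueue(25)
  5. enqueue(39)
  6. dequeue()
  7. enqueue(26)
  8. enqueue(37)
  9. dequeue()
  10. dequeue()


enqueue(32) -> [32]
enqueue(14) -> [32, 14]
enqueue(30) -> [32, 14, 30]
enqueue(25) -> [32, 14, 30, 25]
enqueue(39) -> [32, 14, 30, 25, 39]
dequeue()->32, [14, 30, 25, 39]
enqueue(26) -> [14, 30, 25, 39, 26]
enqueue(37) -> [14, 30, 25, 39, 26, 37]
dequeue()->14, [30, 25, 39, 26, 37]
dequeue()->30, [25, 39, 26, 37]

Final queue: [25, 39, 26, 37]


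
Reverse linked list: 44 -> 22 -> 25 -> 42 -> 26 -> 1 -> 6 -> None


Step 1: curr=44, set curr.next=prev(None) | reversed so far: 44
Step 2: curr=22, set curr.next=prev(44) | reversed so far: 22 -> 44
Step 3: curr=25, set curr.next=prev(22) | reversed so far: 25 -> 22 -> 44
Step 4: curr=42, set curr.next=prev(25) | reversed so far: 42 -> 25 -> 22 -> 44
Step 5: curr=26, set curr.next=prev(42) | reversed so far: 26 -> 42 -> 25 -> 22 -> 44
Step 6: curr=1, set curr.next=prev(26) | reversed so far: 1 -> 26 -> 42 -> 25 -> 22 -> 44
Step 7: curr=6, set curr.next=prev(1) | reversed so far: 6 -> 1 -> 26 -> 42 -> 25 -> 22 -> 44

6 -> 1 -> 26 -> 42 -> 25 -> 22 -> 44 -> None


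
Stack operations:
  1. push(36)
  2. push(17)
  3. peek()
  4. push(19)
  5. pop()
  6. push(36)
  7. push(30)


push(36) -> [36]
push(17) -> [36, 17]
peek()->17
push(19) -> [36, 17, 19]
pop()->19, [36, 17]
push(36) -> [36, 17, 36]
push(30) -> [36, 17, 36, 30]

Final stack: [36, 17, 36, 30]


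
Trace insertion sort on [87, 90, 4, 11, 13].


Initial: [87, 90, 4, 11, 13]
Insert 90: [87, 90, 4, 11, 13]
Insert 4: [4, 87, 90, 11, 13]
Insert 11: [4, 11, 87, 90, 13]
Insert 13: [4, 11, 13, 87, 90]

Sorted: [4, 11, 13, 87, 90]


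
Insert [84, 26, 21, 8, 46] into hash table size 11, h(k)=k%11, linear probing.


Insert 84: h=7 -> slot 7
Insert 26: h=4 -> slot 4
Insert 21: h=10 -> slot 10
Insert 8: h=8 -> slot 8
Insert 46: h=2 -> slot 2

Table: [None, None, 46, None, 26, None, None, 84, 8, None, 21]


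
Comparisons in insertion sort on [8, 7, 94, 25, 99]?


Algorithm: insertion sort
Input: [8, 7, 94, 25, 99]
Sorted: [7, 8, 25, 94, 99]

5


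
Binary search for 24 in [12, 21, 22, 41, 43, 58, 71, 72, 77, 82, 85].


Step 1: lo=0, hi=10, mid=5, val=58
Step 2: lo=0, hi=4, mid=2, val=22
Step 3: lo=3, hi=4, mid=3, val=41

Not found


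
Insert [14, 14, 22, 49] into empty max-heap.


Insert 14: [14]
Insert 14: [14, 14]
Insert 22: [22, 14, 14]
Insert 49: [49, 22, 14, 14]

Final heap: [49, 22, 14, 14]


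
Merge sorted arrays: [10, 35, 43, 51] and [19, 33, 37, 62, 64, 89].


Take 10 from A
Take 19 from B
Take 33 from B
Take 35 from A
Take 37 from B
Take 43 from A
Take 51 from A

Merged: [10, 19, 33, 35, 37, 43, 51, 62, 64, 89]


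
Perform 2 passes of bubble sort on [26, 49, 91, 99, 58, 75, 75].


Initial: [26, 49, 91, 99, 58, 75, 75]
Pass 1: [26, 49, 91, 58, 75, 75, 99] (3 swaps)
Pass 2: [26, 49, 58, 75, 75, 91, 99] (3 swaps)

After 2 passes: [26, 49, 58, 75, 75, 91, 99]


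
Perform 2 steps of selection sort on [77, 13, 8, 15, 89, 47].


Initial: [77, 13, 8, 15, 89, 47]
Step 1: min=8 at 2
  Swap: [8, 13, 77, 15, 89, 47]
Step 2: min=13 at 1
  Swap: [8, 13, 77, 15, 89, 47]

After 2 steps: [8, 13, 77, 15, 89, 47]


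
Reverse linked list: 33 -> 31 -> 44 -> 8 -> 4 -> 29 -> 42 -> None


Step 1: curr=33, set curr.next=prev(None) | reversed so far: 33
Step 2: curr=31, set curr.next=prev(33) | reversed so far: 31 -> 33
Step 3: curr=44, set curr.next=prev(31) | reversed so far: 44 -> 31 -> 33
Step 4: curr=8, set curr.next=prev(44) | reversed so far: 8 -> 44 -> 31 -> 33
Step 5: curr=4, set curr.next=prev(8) | reversed so far: 4 -> 8 -> 44 -> 31 -> 33
Step 6: curr=29, set curr.next=prev(4) | reversed so far: 29 -> 4 -> 8 -> 44 -> 31 -> 33
Step 7: curr=42, set curr.next=prev(29) | reversed so far: 42 -> 29 -> 4 -> 8 -> 44 -> 31 -> 33

42 -> 29 -> 4 -> 8 -> 44 -> 31 -> 33 -> None


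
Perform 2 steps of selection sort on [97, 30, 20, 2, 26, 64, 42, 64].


Initial: [97, 30, 20, 2, 26, 64, 42, 64]
Step 1: min=2 at 3
  Swap: [2, 30, 20, 97, 26, 64, 42, 64]
Step 2: min=20 at 2
  Swap: [2, 20, 30, 97, 26, 64, 42, 64]

After 2 steps: [2, 20, 30, 97, 26, 64, 42, 64]


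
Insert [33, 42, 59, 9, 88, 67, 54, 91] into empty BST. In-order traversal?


Insert 33: root
Insert 42: R from 33
Insert 59: R from 33 -> R from 42
Insert 9: L from 33
Insert 88: R from 33 -> R from 42 -> R from 59
Insert 67: R from 33 -> R from 42 -> R from 59 -> L from 88
Insert 54: R from 33 -> R from 42 -> L from 59
Insert 91: R from 33 -> R from 42 -> R from 59 -> R from 88

In-order: [9, 33, 42, 54, 59, 67, 88, 91]


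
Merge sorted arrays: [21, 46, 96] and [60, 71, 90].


Take 21 from A
Take 46 from A
Take 60 from B
Take 71 from B
Take 90 from B

Merged: [21, 46, 60, 71, 90, 96]


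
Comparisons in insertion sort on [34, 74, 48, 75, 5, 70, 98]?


Algorithm: insertion sort
Input: [34, 74, 48, 75, 5, 70, 98]
Sorted: [5, 34, 48, 70, 74, 75, 98]

12


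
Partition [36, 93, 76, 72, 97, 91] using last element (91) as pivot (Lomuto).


Pivot: 91
  36 <= 91: advance i (no swap)
  76 <= 91: swap -> [36, 76, 93, 72, 97, 91]
  72 <= 91: swap -> [36, 76, 72, 93, 97, 91]
Place pivot at 3: [36, 76, 72, 91, 97, 93]

Partitioned: [36, 76, 72, 91, 97, 93]


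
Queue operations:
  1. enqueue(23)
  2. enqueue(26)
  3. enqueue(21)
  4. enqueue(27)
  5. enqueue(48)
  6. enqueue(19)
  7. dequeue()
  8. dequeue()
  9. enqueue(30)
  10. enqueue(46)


enqueue(23) -> [23]
enqueue(26) -> [23, 26]
enqueue(21) -> [23, 26, 21]
enqueue(27) -> [23, 26, 21, 27]
enqueue(48) -> [23, 26, 21, 27, 48]
enqueue(19) -> [23, 26, 21, 27, 48, 19]
dequeue()->23, [26, 21, 27, 48, 19]
dequeue()->26, [21, 27, 48, 19]
enqueue(30) -> [21, 27, 48, 19, 30]
enqueue(46) -> [21, 27, 48, 19, 30, 46]

Final queue: [21, 27, 48, 19, 30, 46]


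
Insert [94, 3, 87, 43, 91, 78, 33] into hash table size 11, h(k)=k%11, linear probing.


Insert 94: h=6 -> slot 6
Insert 3: h=3 -> slot 3
Insert 87: h=10 -> slot 10
Insert 43: h=10, 1 probes -> slot 0
Insert 91: h=3, 1 probes -> slot 4
Insert 78: h=1 -> slot 1
Insert 33: h=0, 2 probes -> slot 2

Table: [43, 78, 33, 3, 91, None, 94, None, None, None, 87]


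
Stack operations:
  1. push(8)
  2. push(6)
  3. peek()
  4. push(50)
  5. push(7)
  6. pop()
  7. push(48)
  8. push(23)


push(8) -> [8]
push(6) -> [8, 6]
peek()->6
push(50) -> [8, 6, 50]
push(7) -> [8, 6, 50, 7]
pop()->7, [8, 6, 50]
push(48) -> [8, 6, 50, 48]
push(23) -> [8, 6, 50, 48, 23]

Final stack: [8, 6, 50, 48, 23]


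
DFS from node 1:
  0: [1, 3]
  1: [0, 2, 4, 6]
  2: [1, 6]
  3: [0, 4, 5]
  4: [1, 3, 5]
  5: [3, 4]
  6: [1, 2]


Visit 1, push [6, 4, 2, 0]
Visit 0, push [3]
Visit 3, push [5, 4]
Visit 4, push [5]
Visit 5, push []
Visit 2, push [6]
Visit 6, push []

DFS order: [1, 0, 3, 4, 5, 2, 6]


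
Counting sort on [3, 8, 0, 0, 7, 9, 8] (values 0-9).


Input: [3, 8, 0, 0, 7, 9, 8]
Counts: [2, 0, 0, 1, 0, 0, 0, 1, 2, 1]

Sorted: [0, 0, 3, 7, 8, 8, 9]


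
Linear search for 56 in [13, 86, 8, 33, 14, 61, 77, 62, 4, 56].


i=0: 13!=56
i=1: 86!=56
i=2: 8!=56
i=3: 33!=56
i=4: 14!=56
i=5: 61!=56
i=6: 77!=56
i=7: 62!=56
i=8: 4!=56
i=9: 56==56 found!

Found at 9, 10 comps


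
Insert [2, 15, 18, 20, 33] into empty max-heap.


Insert 2: [2]
Insert 15: [15, 2]
Insert 18: [18, 2, 15]
Insert 20: [20, 18, 15, 2]
Insert 33: [33, 20, 15, 2, 18]

Final heap: [33, 20, 15, 2, 18]


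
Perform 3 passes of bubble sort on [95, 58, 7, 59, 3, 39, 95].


Initial: [95, 58, 7, 59, 3, 39, 95]
Pass 1: [58, 7, 59, 3, 39, 95, 95] (5 swaps)
Pass 2: [7, 58, 3, 39, 59, 95, 95] (3 swaps)
Pass 3: [7, 3, 39, 58, 59, 95, 95] (2 swaps)

After 3 passes: [7, 3, 39, 58, 59, 95, 95]


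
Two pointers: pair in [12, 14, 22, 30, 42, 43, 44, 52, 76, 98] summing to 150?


lo=0(12)+hi=9(98)=110
lo=1(14)+hi=9(98)=112
lo=2(22)+hi=9(98)=120
lo=3(30)+hi=9(98)=128
lo=4(42)+hi=9(98)=140
lo=5(43)+hi=9(98)=141
lo=6(44)+hi=9(98)=142
lo=7(52)+hi=9(98)=150

Yes: 52+98=150


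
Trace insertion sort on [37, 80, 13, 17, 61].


Initial: [37, 80, 13, 17, 61]
Insert 80: [37, 80, 13, 17, 61]
Insert 13: [13, 37, 80, 17, 61]
Insert 17: [13, 17, 37, 80, 61]
Insert 61: [13, 17, 37, 61, 80]

Sorted: [13, 17, 37, 61, 80]


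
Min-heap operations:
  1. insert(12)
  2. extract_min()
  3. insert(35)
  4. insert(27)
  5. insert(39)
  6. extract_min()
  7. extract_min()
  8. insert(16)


insert(12) -> [12]
extract_min()->12, []
insert(35) -> [35]
insert(27) -> [27, 35]
insert(39) -> [27, 35, 39]
extract_min()->27, [35, 39]
extract_min()->35, [39]
insert(16) -> [16, 39]

Final heap: [16, 39]


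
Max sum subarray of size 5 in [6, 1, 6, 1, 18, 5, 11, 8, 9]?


[0:5]: 32
[1:6]: 31
[2:7]: 41
[3:8]: 43
[4:9]: 51

Max: 51 at [4:9]


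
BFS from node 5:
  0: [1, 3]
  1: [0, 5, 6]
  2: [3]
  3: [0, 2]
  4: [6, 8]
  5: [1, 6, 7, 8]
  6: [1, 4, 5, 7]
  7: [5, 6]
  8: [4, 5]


Visit 5, enqueue [1, 6, 7, 8]
Visit 1, enqueue [0]
Visit 6, enqueue [4]
Visit 7, enqueue []
Visit 8, enqueue []
Visit 0, enqueue [3]
Visit 4, enqueue []
Visit 3, enqueue [2]
Visit 2, enqueue []

BFS order: [5, 1, 6, 7, 8, 0, 4, 3, 2]


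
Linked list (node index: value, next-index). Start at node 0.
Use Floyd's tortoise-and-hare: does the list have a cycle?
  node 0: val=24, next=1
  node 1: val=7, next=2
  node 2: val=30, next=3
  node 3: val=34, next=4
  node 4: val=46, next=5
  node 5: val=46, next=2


Floyd's tortoise (slow, +1) and hare (fast, +2):
  init: slow=0, fast=0
  step 1: slow=1, fast=2
  step 2: slow=2, fast=4
  step 3: slow=3, fast=2
  step 4: slow=4, fast=4
  slow == fast at node 4: cycle detected

Cycle: yes


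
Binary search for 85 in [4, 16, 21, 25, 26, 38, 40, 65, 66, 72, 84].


Step 1: lo=0, hi=10, mid=5, val=38
Step 2: lo=6, hi=10, mid=8, val=66
Step 3: lo=9, hi=10, mid=9, val=72
Step 4: lo=10, hi=10, mid=10, val=84

Not found


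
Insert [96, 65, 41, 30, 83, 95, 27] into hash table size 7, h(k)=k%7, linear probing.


Insert 96: h=5 -> slot 5
Insert 65: h=2 -> slot 2
Insert 41: h=6 -> slot 6
Insert 30: h=2, 1 probes -> slot 3
Insert 83: h=6, 1 probes -> slot 0
Insert 95: h=4 -> slot 4
Insert 27: h=6, 2 probes -> slot 1

Table: [83, 27, 65, 30, 95, 96, 41]


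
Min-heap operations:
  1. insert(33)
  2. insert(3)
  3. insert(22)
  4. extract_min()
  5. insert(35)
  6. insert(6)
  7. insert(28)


insert(33) -> [33]
insert(3) -> [3, 33]
insert(22) -> [3, 33, 22]
extract_min()->3, [22, 33]
insert(35) -> [22, 33, 35]
insert(6) -> [6, 22, 35, 33]
insert(28) -> [6, 22, 35, 33, 28]

Final heap: [6, 22, 35, 33, 28]


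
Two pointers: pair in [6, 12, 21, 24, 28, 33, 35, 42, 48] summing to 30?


lo=0(6)+hi=8(48)=54
lo=0(6)+hi=7(42)=48
lo=0(6)+hi=6(35)=41
lo=0(6)+hi=5(33)=39
lo=0(6)+hi=4(28)=34
lo=0(6)+hi=3(24)=30

Yes: 6+24=30


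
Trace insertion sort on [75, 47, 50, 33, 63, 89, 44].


Initial: [75, 47, 50, 33, 63, 89, 44]
Insert 47: [47, 75, 50, 33, 63, 89, 44]
Insert 50: [47, 50, 75, 33, 63, 89, 44]
Insert 33: [33, 47, 50, 75, 63, 89, 44]
Insert 63: [33, 47, 50, 63, 75, 89, 44]
Insert 89: [33, 47, 50, 63, 75, 89, 44]
Insert 44: [33, 44, 47, 50, 63, 75, 89]

Sorted: [33, 44, 47, 50, 63, 75, 89]


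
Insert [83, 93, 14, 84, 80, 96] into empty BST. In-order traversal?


Insert 83: root
Insert 93: R from 83
Insert 14: L from 83
Insert 84: R from 83 -> L from 93
Insert 80: L from 83 -> R from 14
Insert 96: R from 83 -> R from 93

In-order: [14, 80, 83, 84, 93, 96]


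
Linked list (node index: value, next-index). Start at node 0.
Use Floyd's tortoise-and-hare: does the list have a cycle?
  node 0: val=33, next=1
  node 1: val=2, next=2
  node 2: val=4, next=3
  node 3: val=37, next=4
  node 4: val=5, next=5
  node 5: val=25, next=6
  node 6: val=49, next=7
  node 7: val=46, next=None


Floyd's tortoise (slow, +1) and hare (fast, +2):
  init: slow=0, fast=0
  step 1: slow=1, fast=2
  step 2: slow=2, fast=4
  step 3: slow=3, fast=6
  step 4: fast 6->7->None, no cycle

Cycle: no


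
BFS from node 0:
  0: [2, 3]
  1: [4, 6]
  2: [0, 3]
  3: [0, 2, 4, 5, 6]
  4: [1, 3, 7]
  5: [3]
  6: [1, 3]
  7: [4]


Visit 0, enqueue [2, 3]
Visit 2, enqueue []
Visit 3, enqueue [4, 5, 6]
Visit 4, enqueue [1, 7]
Visit 5, enqueue []
Visit 6, enqueue []
Visit 1, enqueue []
Visit 7, enqueue []

BFS order: [0, 2, 3, 4, 5, 6, 1, 7]


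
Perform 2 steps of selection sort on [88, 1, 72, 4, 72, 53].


Initial: [88, 1, 72, 4, 72, 53]
Step 1: min=1 at 1
  Swap: [1, 88, 72, 4, 72, 53]
Step 2: min=4 at 3
  Swap: [1, 4, 72, 88, 72, 53]

After 2 steps: [1, 4, 72, 88, 72, 53]


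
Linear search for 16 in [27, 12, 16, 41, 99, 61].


i=0: 27!=16
i=1: 12!=16
i=2: 16==16 found!

Found at 2, 3 comps


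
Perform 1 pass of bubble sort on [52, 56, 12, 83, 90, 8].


Initial: [52, 56, 12, 83, 90, 8]
Pass 1: [52, 12, 56, 83, 8, 90] (2 swaps)

After 1 pass: [52, 12, 56, 83, 8, 90]


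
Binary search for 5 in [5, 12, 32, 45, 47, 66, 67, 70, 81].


Step 1: lo=0, hi=8, mid=4, val=47
Step 2: lo=0, hi=3, mid=1, val=12
Step 3: lo=0, hi=0, mid=0, val=5

Found at index 0


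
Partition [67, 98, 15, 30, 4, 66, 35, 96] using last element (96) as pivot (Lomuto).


Pivot: 96
  67 <= 96: advance i (no swap)
  15 <= 96: swap -> [67, 15, 98, 30, 4, 66, 35, 96]
  30 <= 96: swap -> [67, 15, 30, 98, 4, 66, 35, 96]
  4 <= 96: swap -> [67, 15, 30, 4, 98, 66, 35, 96]
  66 <= 96: swap -> [67, 15, 30, 4, 66, 98, 35, 96]
  35 <= 96: swap -> [67, 15, 30, 4, 66, 35, 98, 96]
Place pivot at 6: [67, 15, 30, 4, 66, 35, 96, 98]

Partitioned: [67, 15, 30, 4, 66, 35, 96, 98]


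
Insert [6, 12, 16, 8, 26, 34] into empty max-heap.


Insert 6: [6]
Insert 12: [12, 6]
Insert 16: [16, 6, 12]
Insert 8: [16, 8, 12, 6]
Insert 26: [26, 16, 12, 6, 8]
Insert 34: [34, 16, 26, 6, 8, 12]

Final heap: [34, 16, 26, 6, 8, 12]


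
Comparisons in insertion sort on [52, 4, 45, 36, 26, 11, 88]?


Algorithm: insertion sort
Input: [52, 4, 45, 36, 26, 11, 88]
Sorted: [4, 11, 26, 36, 45, 52, 88]

16


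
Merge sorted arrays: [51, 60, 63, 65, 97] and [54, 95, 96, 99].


Take 51 from A
Take 54 from B
Take 60 from A
Take 63 from A
Take 65 from A
Take 95 from B
Take 96 from B
Take 97 from A

Merged: [51, 54, 60, 63, 65, 95, 96, 97, 99]


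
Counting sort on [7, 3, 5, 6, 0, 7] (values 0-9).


Input: [7, 3, 5, 6, 0, 7]
Counts: [1, 0, 0, 1, 0, 1, 1, 2, 0, 0]

Sorted: [0, 3, 5, 6, 7, 7]


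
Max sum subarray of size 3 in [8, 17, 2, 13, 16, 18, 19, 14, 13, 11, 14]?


[0:3]: 27
[1:4]: 32
[2:5]: 31
[3:6]: 47
[4:7]: 53
[5:8]: 51
[6:9]: 46
[7:10]: 38
[8:11]: 38

Max: 53 at [4:7]


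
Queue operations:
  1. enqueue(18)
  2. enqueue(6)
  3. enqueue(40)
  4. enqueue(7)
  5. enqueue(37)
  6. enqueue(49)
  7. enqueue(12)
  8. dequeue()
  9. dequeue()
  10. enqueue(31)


enqueue(18) -> [18]
enqueue(6) -> [18, 6]
enqueue(40) -> [18, 6, 40]
enqueue(7) -> [18, 6, 40, 7]
enqueue(37) -> [18, 6, 40, 7, 37]
enqueue(49) -> [18, 6, 40, 7, 37, 49]
enqueue(12) -> [18, 6, 40, 7, 37, 49, 12]
dequeue()->18, [6, 40, 7, 37, 49, 12]
dequeue()->6, [40, 7, 37, 49, 12]
enqueue(31) -> [40, 7, 37, 49, 12, 31]

Final queue: [40, 7, 37, 49, 12, 31]


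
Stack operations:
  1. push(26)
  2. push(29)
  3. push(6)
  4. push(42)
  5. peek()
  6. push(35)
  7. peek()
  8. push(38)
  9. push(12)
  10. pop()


push(26) -> [26]
push(29) -> [26, 29]
push(6) -> [26, 29, 6]
push(42) -> [26, 29, 6, 42]
peek()->42
push(35) -> [26, 29, 6, 42, 35]
peek()->35
push(38) -> [26, 29, 6, 42, 35, 38]
push(12) -> [26, 29, 6, 42, 35, 38, 12]
pop()->12, [26, 29, 6, 42, 35, 38]

Final stack: [26, 29, 6, 42, 35, 38]


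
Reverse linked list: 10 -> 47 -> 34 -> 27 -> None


Step 1: curr=10, set curr.next=prev(None) | reversed so far: 10
Step 2: curr=47, set curr.next=prev(10) | reversed so far: 47 -> 10
Step 3: curr=34, set curr.next=prev(47) | reversed so far: 34 -> 47 -> 10
Step 4: curr=27, set curr.next=prev(34) | reversed so far: 27 -> 34 -> 47 -> 10

27 -> 34 -> 47 -> 10 -> None


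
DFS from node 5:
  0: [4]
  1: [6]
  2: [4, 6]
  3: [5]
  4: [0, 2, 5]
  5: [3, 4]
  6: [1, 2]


Visit 5, push [4, 3]
Visit 3, push []
Visit 4, push [2, 0]
Visit 0, push []
Visit 2, push [6]
Visit 6, push [1]
Visit 1, push []

DFS order: [5, 3, 4, 0, 2, 6, 1]


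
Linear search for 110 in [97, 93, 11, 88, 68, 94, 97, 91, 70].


i=0: 97!=110
i=1: 93!=110
i=2: 11!=110
i=3: 88!=110
i=4: 68!=110
i=5: 94!=110
i=6: 97!=110
i=7: 91!=110
i=8: 70!=110

Not found, 9 comps


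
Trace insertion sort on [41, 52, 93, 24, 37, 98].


Initial: [41, 52, 93, 24, 37, 98]
Insert 52: [41, 52, 93, 24, 37, 98]
Insert 93: [41, 52, 93, 24, 37, 98]
Insert 24: [24, 41, 52, 93, 37, 98]
Insert 37: [24, 37, 41, 52, 93, 98]
Insert 98: [24, 37, 41, 52, 93, 98]

Sorted: [24, 37, 41, 52, 93, 98]


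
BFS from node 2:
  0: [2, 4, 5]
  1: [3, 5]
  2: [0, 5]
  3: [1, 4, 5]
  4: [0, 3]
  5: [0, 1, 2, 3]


Visit 2, enqueue [0, 5]
Visit 0, enqueue [4]
Visit 5, enqueue [1, 3]
Visit 4, enqueue []
Visit 1, enqueue []
Visit 3, enqueue []

BFS order: [2, 0, 5, 4, 1, 3]


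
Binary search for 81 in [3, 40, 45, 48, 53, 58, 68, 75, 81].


Step 1: lo=0, hi=8, mid=4, val=53
Step 2: lo=5, hi=8, mid=6, val=68
Step 3: lo=7, hi=8, mid=7, val=75
Step 4: lo=8, hi=8, mid=8, val=81

Found at index 8


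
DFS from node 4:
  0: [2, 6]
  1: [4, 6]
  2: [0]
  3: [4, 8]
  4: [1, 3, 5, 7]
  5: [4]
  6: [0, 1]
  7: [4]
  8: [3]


Visit 4, push [7, 5, 3, 1]
Visit 1, push [6]
Visit 6, push [0]
Visit 0, push [2]
Visit 2, push []
Visit 3, push [8]
Visit 8, push []
Visit 5, push []
Visit 7, push []

DFS order: [4, 1, 6, 0, 2, 3, 8, 5, 7]


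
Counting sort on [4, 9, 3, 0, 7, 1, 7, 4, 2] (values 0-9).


Input: [4, 9, 3, 0, 7, 1, 7, 4, 2]
Counts: [1, 1, 1, 1, 2, 0, 0, 2, 0, 1]

Sorted: [0, 1, 2, 3, 4, 4, 7, 7, 9]


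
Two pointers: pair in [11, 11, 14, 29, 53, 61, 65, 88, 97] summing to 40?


lo=0(11)+hi=8(97)=108
lo=0(11)+hi=7(88)=99
lo=0(11)+hi=6(65)=76
lo=0(11)+hi=5(61)=72
lo=0(11)+hi=4(53)=64
lo=0(11)+hi=3(29)=40

Yes: 11+29=40


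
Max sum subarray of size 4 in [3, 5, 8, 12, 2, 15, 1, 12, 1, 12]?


[0:4]: 28
[1:5]: 27
[2:6]: 37
[3:7]: 30
[4:8]: 30
[5:9]: 29
[6:10]: 26

Max: 37 at [2:6]


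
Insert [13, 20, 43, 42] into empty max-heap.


Insert 13: [13]
Insert 20: [20, 13]
Insert 43: [43, 13, 20]
Insert 42: [43, 42, 20, 13]

Final heap: [43, 42, 20, 13]


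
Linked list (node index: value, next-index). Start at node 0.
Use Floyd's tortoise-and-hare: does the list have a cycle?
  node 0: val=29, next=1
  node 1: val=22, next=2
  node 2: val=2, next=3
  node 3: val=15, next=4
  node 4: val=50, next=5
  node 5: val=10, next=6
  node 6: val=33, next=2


Floyd's tortoise (slow, +1) and hare (fast, +2):
  init: slow=0, fast=0
  step 1: slow=1, fast=2
  step 2: slow=2, fast=4
  step 3: slow=3, fast=6
  step 4: slow=4, fast=3
  step 5: slow=5, fast=5
  slow == fast at node 5: cycle detected

Cycle: yes


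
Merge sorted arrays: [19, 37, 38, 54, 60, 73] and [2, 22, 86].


Take 2 from B
Take 19 from A
Take 22 from B
Take 37 from A
Take 38 from A
Take 54 from A
Take 60 from A
Take 73 from A

Merged: [2, 19, 22, 37, 38, 54, 60, 73, 86]


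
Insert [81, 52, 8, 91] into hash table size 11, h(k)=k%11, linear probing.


Insert 81: h=4 -> slot 4
Insert 52: h=8 -> slot 8
Insert 8: h=8, 1 probes -> slot 9
Insert 91: h=3 -> slot 3

Table: [None, None, None, 91, 81, None, None, None, 52, 8, None]


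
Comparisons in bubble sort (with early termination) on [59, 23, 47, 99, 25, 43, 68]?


Algorithm: bubble sort (with early termination)
Input: [59, 23, 47, 99, 25, 43, 68]
Sorted: [23, 25, 43, 47, 59, 68, 99]

18


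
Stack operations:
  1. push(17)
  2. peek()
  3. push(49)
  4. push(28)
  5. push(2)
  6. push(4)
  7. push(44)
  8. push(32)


push(17) -> [17]
peek()->17
push(49) -> [17, 49]
push(28) -> [17, 49, 28]
push(2) -> [17, 49, 28, 2]
push(4) -> [17, 49, 28, 2, 4]
push(44) -> [17, 49, 28, 2, 4, 44]
push(32) -> [17, 49, 28, 2, 4, 44, 32]

Final stack: [17, 49, 28, 2, 4, 44, 32]


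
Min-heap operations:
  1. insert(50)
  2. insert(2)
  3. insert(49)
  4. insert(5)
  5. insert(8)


insert(50) -> [50]
insert(2) -> [2, 50]
insert(49) -> [2, 50, 49]
insert(5) -> [2, 5, 49, 50]
insert(8) -> [2, 5, 49, 50, 8]

Final heap: [2, 5, 49, 50, 8]


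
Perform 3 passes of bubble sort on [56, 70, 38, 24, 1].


Initial: [56, 70, 38, 24, 1]
Pass 1: [56, 38, 24, 1, 70] (3 swaps)
Pass 2: [38, 24, 1, 56, 70] (3 swaps)
Pass 3: [24, 1, 38, 56, 70] (2 swaps)

After 3 passes: [24, 1, 38, 56, 70]


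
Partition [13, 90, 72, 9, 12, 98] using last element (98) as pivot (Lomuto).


Pivot: 98
  13 <= 98: advance i (no swap)
  90 <= 98: advance i (no swap)
  72 <= 98: advance i (no swap)
  9 <= 98: advance i (no swap)
  12 <= 98: advance i (no swap)
Place pivot at 5: [13, 90, 72, 9, 12, 98]

Partitioned: [13, 90, 72, 9, 12, 98]


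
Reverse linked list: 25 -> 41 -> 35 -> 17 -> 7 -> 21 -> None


Step 1: curr=25, set curr.next=prev(None) | reversed so far: 25
Step 2: curr=41, set curr.next=prev(25) | reversed so far: 41 -> 25
Step 3: curr=35, set curr.next=prev(41) | reversed so far: 35 -> 41 -> 25
Step 4: curr=17, set curr.next=prev(35) | reversed so far: 17 -> 35 -> 41 -> 25
Step 5: curr=7, set curr.next=prev(17) | reversed so far: 7 -> 17 -> 35 -> 41 -> 25
Step 6: curr=21, set curr.next=prev(7) | reversed so far: 21 -> 7 -> 17 -> 35 -> 41 -> 25

21 -> 7 -> 17 -> 35 -> 41 -> 25 -> None


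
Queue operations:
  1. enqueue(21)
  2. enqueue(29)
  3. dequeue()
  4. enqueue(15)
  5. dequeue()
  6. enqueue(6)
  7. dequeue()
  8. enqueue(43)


enqueue(21) -> [21]
enqueue(29) -> [21, 29]
dequeue()->21, [29]
enqueue(15) -> [29, 15]
dequeue()->29, [15]
enqueue(6) -> [15, 6]
dequeue()->15, [6]
enqueue(43) -> [6, 43]

Final queue: [6, 43]


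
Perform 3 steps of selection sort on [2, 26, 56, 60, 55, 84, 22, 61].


Initial: [2, 26, 56, 60, 55, 84, 22, 61]
Step 1: min=2 at 0
  Swap: [2, 26, 56, 60, 55, 84, 22, 61]
Step 2: min=22 at 6
  Swap: [2, 22, 56, 60, 55, 84, 26, 61]
Step 3: min=26 at 6
  Swap: [2, 22, 26, 60, 55, 84, 56, 61]

After 3 steps: [2, 22, 26, 60, 55, 84, 56, 61]


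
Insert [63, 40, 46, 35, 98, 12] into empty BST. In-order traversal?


Insert 63: root
Insert 40: L from 63
Insert 46: L from 63 -> R from 40
Insert 35: L from 63 -> L from 40
Insert 98: R from 63
Insert 12: L from 63 -> L from 40 -> L from 35

In-order: [12, 35, 40, 46, 63, 98]


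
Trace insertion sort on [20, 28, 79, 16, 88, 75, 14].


Initial: [20, 28, 79, 16, 88, 75, 14]
Insert 28: [20, 28, 79, 16, 88, 75, 14]
Insert 79: [20, 28, 79, 16, 88, 75, 14]
Insert 16: [16, 20, 28, 79, 88, 75, 14]
Insert 88: [16, 20, 28, 79, 88, 75, 14]
Insert 75: [16, 20, 28, 75, 79, 88, 14]
Insert 14: [14, 16, 20, 28, 75, 79, 88]

Sorted: [14, 16, 20, 28, 75, 79, 88]


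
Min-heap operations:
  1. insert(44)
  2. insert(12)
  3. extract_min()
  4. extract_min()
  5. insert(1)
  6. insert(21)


insert(44) -> [44]
insert(12) -> [12, 44]
extract_min()->12, [44]
extract_min()->44, []
insert(1) -> [1]
insert(21) -> [1, 21]

Final heap: [1, 21]


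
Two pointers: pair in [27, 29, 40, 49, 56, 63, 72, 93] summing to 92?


lo=0(27)+hi=7(93)=120
lo=0(27)+hi=6(72)=99
lo=0(27)+hi=5(63)=90
lo=1(29)+hi=5(63)=92

Yes: 29+63=92


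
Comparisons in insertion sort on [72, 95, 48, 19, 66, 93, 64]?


Algorithm: insertion sort
Input: [72, 95, 48, 19, 66, 93, 64]
Sorted: [19, 48, 64, 66, 72, 93, 95]

16


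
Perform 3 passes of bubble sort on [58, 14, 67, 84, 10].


Initial: [58, 14, 67, 84, 10]
Pass 1: [14, 58, 67, 10, 84] (2 swaps)
Pass 2: [14, 58, 10, 67, 84] (1 swaps)
Pass 3: [14, 10, 58, 67, 84] (1 swaps)

After 3 passes: [14, 10, 58, 67, 84]


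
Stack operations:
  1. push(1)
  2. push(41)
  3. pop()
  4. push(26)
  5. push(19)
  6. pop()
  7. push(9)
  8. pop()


push(1) -> [1]
push(41) -> [1, 41]
pop()->41, [1]
push(26) -> [1, 26]
push(19) -> [1, 26, 19]
pop()->19, [1, 26]
push(9) -> [1, 26, 9]
pop()->9, [1, 26]

Final stack: [1, 26]


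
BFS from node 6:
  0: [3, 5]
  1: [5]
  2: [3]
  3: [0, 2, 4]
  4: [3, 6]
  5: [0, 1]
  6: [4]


Visit 6, enqueue [4]
Visit 4, enqueue [3]
Visit 3, enqueue [0, 2]
Visit 0, enqueue [5]
Visit 2, enqueue []
Visit 5, enqueue [1]
Visit 1, enqueue []

BFS order: [6, 4, 3, 0, 2, 5, 1]


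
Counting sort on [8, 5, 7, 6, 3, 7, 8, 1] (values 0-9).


Input: [8, 5, 7, 6, 3, 7, 8, 1]
Counts: [0, 1, 0, 1, 0, 1, 1, 2, 2, 0]

Sorted: [1, 3, 5, 6, 7, 7, 8, 8]


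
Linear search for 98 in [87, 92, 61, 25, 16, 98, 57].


i=0: 87!=98
i=1: 92!=98
i=2: 61!=98
i=3: 25!=98
i=4: 16!=98
i=5: 98==98 found!

Found at 5, 6 comps


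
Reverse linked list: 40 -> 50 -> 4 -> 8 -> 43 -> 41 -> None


Step 1: curr=40, set curr.next=prev(None) | reversed so far: 40
Step 2: curr=50, set curr.next=prev(40) | reversed so far: 50 -> 40
Step 3: curr=4, set curr.next=prev(50) | reversed so far: 4 -> 50 -> 40
Step 4: curr=8, set curr.next=prev(4) | reversed so far: 8 -> 4 -> 50 -> 40
Step 5: curr=43, set curr.next=prev(8) | reversed so far: 43 -> 8 -> 4 -> 50 -> 40
Step 6: curr=41, set curr.next=prev(43) | reversed so far: 41 -> 43 -> 8 -> 4 -> 50 -> 40

41 -> 43 -> 8 -> 4 -> 50 -> 40 -> None


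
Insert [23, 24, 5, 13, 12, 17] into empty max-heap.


Insert 23: [23]
Insert 24: [24, 23]
Insert 5: [24, 23, 5]
Insert 13: [24, 23, 5, 13]
Insert 12: [24, 23, 5, 13, 12]
Insert 17: [24, 23, 17, 13, 12, 5]

Final heap: [24, 23, 17, 13, 12, 5]


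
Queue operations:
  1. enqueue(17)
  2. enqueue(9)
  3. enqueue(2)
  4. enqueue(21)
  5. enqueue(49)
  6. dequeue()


enqueue(17) -> [17]
enqueue(9) -> [17, 9]
enqueue(2) -> [17, 9, 2]
enqueue(21) -> [17, 9, 2, 21]
enqueue(49) -> [17, 9, 2, 21, 49]
dequeue()->17, [9, 2, 21, 49]

Final queue: [9, 2, 21, 49]


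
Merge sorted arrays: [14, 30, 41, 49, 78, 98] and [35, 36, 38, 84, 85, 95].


Take 14 from A
Take 30 from A
Take 35 from B
Take 36 from B
Take 38 from B
Take 41 from A
Take 49 from A
Take 78 from A
Take 84 from B
Take 85 from B
Take 95 from B

Merged: [14, 30, 35, 36, 38, 41, 49, 78, 84, 85, 95, 98]


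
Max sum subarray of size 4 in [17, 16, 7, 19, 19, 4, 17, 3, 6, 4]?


[0:4]: 59
[1:5]: 61
[2:6]: 49
[3:7]: 59
[4:8]: 43
[5:9]: 30
[6:10]: 30

Max: 61 at [1:5]


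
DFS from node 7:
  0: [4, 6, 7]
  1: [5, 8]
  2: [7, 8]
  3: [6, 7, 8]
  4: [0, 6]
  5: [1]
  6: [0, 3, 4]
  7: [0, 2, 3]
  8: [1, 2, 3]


Visit 7, push [3, 2, 0]
Visit 0, push [6, 4]
Visit 4, push [6]
Visit 6, push [3]
Visit 3, push [8]
Visit 8, push [2, 1]
Visit 1, push [5]
Visit 5, push []
Visit 2, push []

DFS order: [7, 0, 4, 6, 3, 8, 1, 5, 2]


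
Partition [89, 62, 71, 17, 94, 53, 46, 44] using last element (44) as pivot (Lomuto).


Pivot: 44
  17 <= 44: swap -> [17, 62, 71, 89, 94, 53, 46, 44]
Place pivot at 1: [17, 44, 71, 89, 94, 53, 46, 62]

Partitioned: [17, 44, 71, 89, 94, 53, 46, 62]


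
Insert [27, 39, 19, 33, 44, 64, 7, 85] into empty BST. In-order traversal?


Insert 27: root
Insert 39: R from 27
Insert 19: L from 27
Insert 33: R from 27 -> L from 39
Insert 44: R from 27 -> R from 39
Insert 64: R from 27 -> R from 39 -> R from 44
Insert 7: L from 27 -> L from 19
Insert 85: R from 27 -> R from 39 -> R from 44 -> R from 64

In-order: [7, 19, 27, 33, 39, 44, 64, 85]


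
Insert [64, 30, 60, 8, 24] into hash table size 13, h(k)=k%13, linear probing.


Insert 64: h=12 -> slot 12
Insert 30: h=4 -> slot 4
Insert 60: h=8 -> slot 8
Insert 8: h=8, 1 probes -> slot 9
Insert 24: h=11 -> slot 11

Table: [None, None, None, None, 30, None, None, None, 60, 8, None, 24, 64]


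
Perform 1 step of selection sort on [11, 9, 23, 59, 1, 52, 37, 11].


Initial: [11, 9, 23, 59, 1, 52, 37, 11]
Step 1: min=1 at 4
  Swap: [1, 9, 23, 59, 11, 52, 37, 11]

After 1 step: [1, 9, 23, 59, 11, 52, 37, 11]


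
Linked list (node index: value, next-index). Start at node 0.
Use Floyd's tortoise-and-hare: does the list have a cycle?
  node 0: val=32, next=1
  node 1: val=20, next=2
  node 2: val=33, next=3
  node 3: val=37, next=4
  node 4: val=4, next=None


Floyd's tortoise (slow, +1) and hare (fast, +2):
  init: slow=0, fast=0
  step 1: slow=1, fast=2
  step 2: slow=2, fast=4
  step 3: fast -> None, no cycle

Cycle: no


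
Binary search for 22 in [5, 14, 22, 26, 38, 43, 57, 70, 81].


Step 1: lo=0, hi=8, mid=4, val=38
Step 2: lo=0, hi=3, mid=1, val=14
Step 3: lo=2, hi=3, mid=2, val=22

Found at index 2


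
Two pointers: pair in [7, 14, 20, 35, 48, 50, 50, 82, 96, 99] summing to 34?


lo=0(7)+hi=9(99)=106
lo=0(7)+hi=8(96)=103
lo=0(7)+hi=7(82)=89
lo=0(7)+hi=6(50)=57
lo=0(7)+hi=5(50)=57
lo=0(7)+hi=4(48)=55
lo=0(7)+hi=3(35)=42
lo=0(7)+hi=2(20)=27
lo=1(14)+hi=2(20)=34

Yes: 14+20=34


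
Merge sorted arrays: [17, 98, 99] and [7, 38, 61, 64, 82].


Take 7 from B
Take 17 from A
Take 38 from B
Take 61 from B
Take 64 from B
Take 82 from B

Merged: [7, 17, 38, 61, 64, 82, 98, 99]


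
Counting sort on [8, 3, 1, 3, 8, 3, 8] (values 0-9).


Input: [8, 3, 1, 3, 8, 3, 8]
Counts: [0, 1, 0, 3, 0, 0, 0, 0, 3, 0]

Sorted: [1, 3, 3, 3, 8, 8, 8]


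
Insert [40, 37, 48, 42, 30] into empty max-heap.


Insert 40: [40]
Insert 37: [40, 37]
Insert 48: [48, 37, 40]
Insert 42: [48, 42, 40, 37]
Insert 30: [48, 42, 40, 37, 30]

Final heap: [48, 42, 40, 37, 30]


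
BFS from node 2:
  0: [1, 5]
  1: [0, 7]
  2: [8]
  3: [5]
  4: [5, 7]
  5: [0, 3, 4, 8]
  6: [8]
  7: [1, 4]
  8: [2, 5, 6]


Visit 2, enqueue [8]
Visit 8, enqueue [5, 6]
Visit 5, enqueue [0, 3, 4]
Visit 6, enqueue []
Visit 0, enqueue [1]
Visit 3, enqueue []
Visit 4, enqueue [7]
Visit 1, enqueue []
Visit 7, enqueue []

BFS order: [2, 8, 5, 6, 0, 3, 4, 1, 7]


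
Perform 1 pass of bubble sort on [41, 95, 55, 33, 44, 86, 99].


Initial: [41, 95, 55, 33, 44, 86, 99]
Pass 1: [41, 55, 33, 44, 86, 95, 99] (4 swaps)

After 1 pass: [41, 55, 33, 44, 86, 95, 99]


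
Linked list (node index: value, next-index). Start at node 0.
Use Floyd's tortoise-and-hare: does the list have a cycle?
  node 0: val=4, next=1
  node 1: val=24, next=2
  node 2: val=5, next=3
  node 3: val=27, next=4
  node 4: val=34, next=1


Floyd's tortoise (slow, +1) and hare (fast, +2):
  init: slow=0, fast=0
  step 1: slow=1, fast=2
  step 2: slow=2, fast=4
  step 3: slow=3, fast=2
  step 4: slow=4, fast=4
  slow == fast at node 4: cycle detected

Cycle: yes


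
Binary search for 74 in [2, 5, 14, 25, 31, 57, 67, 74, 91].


Step 1: lo=0, hi=8, mid=4, val=31
Step 2: lo=5, hi=8, mid=6, val=67
Step 3: lo=7, hi=8, mid=7, val=74

Found at index 7


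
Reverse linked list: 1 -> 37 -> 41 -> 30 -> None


Step 1: curr=1, set curr.next=prev(None) | reversed so far: 1
Step 2: curr=37, set curr.next=prev(1) | reversed so far: 37 -> 1
Step 3: curr=41, set curr.next=prev(37) | reversed so far: 41 -> 37 -> 1
Step 4: curr=30, set curr.next=prev(41) | reversed so far: 30 -> 41 -> 37 -> 1

30 -> 41 -> 37 -> 1 -> None


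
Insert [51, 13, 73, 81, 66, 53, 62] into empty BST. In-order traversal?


Insert 51: root
Insert 13: L from 51
Insert 73: R from 51
Insert 81: R from 51 -> R from 73
Insert 66: R from 51 -> L from 73
Insert 53: R from 51 -> L from 73 -> L from 66
Insert 62: R from 51 -> L from 73 -> L from 66 -> R from 53

In-order: [13, 51, 53, 62, 66, 73, 81]


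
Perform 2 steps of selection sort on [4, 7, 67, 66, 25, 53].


Initial: [4, 7, 67, 66, 25, 53]
Step 1: min=4 at 0
  Swap: [4, 7, 67, 66, 25, 53]
Step 2: min=7 at 1
  Swap: [4, 7, 67, 66, 25, 53]

After 2 steps: [4, 7, 67, 66, 25, 53]


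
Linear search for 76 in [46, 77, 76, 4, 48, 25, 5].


i=0: 46!=76
i=1: 77!=76
i=2: 76==76 found!

Found at 2, 3 comps


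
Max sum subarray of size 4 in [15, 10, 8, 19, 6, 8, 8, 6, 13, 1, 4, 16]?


[0:4]: 52
[1:5]: 43
[2:6]: 41
[3:7]: 41
[4:8]: 28
[5:9]: 35
[6:10]: 28
[7:11]: 24
[8:12]: 34

Max: 52 at [0:4]


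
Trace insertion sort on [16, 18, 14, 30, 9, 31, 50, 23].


Initial: [16, 18, 14, 30, 9, 31, 50, 23]
Insert 18: [16, 18, 14, 30, 9, 31, 50, 23]
Insert 14: [14, 16, 18, 30, 9, 31, 50, 23]
Insert 30: [14, 16, 18, 30, 9, 31, 50, 23]
Insert 9: [9, 14, 16, 18, 30, 31, 50, 23]
Insert 31: [9, 14, 16, 18, 30, 31, 50, 23]
Insert 50: [9, 14, 16, 18, 30, 31, 50, 23]
Insert 23: [9, 14, 16, 18, 23, 30, 31, 50]

Sorted: [9, 14, 16, 18, 23, 30, 31, 50]


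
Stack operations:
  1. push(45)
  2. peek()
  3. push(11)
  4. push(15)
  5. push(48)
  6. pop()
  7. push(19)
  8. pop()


push(45) -> [45]
peek()->45
push(11) -> [45, 11]
push(15) -> [45, 11, 15]
push(48) -> [45, 11, 15, 48]
pop()->48, [45, 11, 15]
push(19) -> [45, 11, 15, 19]
pop()->19, [45, 11, 15]

Final stack: [45, 11, 15]


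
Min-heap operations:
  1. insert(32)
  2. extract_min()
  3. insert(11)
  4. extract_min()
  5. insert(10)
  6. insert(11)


insert(32) -> [32]
extract_min()->32, []
insert(11) -> [11]
extract_min()->11, []
insert(10) -> [10]
insert(11) -> [10, 11]

Final heap: [10, 11]


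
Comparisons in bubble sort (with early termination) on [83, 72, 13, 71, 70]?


Algorithm: bubble sort (with early termination)
Input: [83, 72, 13, 71, 70]
Sorted: [13, 70, 71, 72, 83]

10


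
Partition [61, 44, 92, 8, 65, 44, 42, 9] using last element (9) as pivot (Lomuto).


Pivot: 9
  8 <= 9: swap -> [8, 44, 92, 61, 65, 44, 42, 9]
Place pivot at 1: [8, 9, 92, 61, 65, 44, 42, 44]

Partitioned: [8, 9, 92, 61, 65, 44, 42, 44]


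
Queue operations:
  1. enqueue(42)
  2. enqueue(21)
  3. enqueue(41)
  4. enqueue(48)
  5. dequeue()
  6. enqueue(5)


enqueue(42) -> [42]
enqueue(21) -> [42, 21]
enqueue(41) -> [42, 21, 41]
enqueue(48) -> [42, 21, 41, 48]
dequeue()->42, [21, 41, 48]
enqueue(5) -> [21, 41, 48, 5]

Final queue: [21, 41, 48, 5]


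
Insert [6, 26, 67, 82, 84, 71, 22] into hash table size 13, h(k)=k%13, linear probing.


Insert 6: h=6 -> slot 6
Insert 26: h=0 -> slot 0
Insert 67: h=2 -> slot 2
Insert 82: h=4 -> slot 4
Insert 84: h=6, 1 probes -> slot 7
Insert 71: h=6, 2 probes -> slot 8
Insert 22: h=9 -> slot 9

Table: [26, None, 67, None, 82, None, 6, 84, 71, 22, None, None, None]


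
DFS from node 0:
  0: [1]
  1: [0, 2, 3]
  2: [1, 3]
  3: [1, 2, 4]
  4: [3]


Visit 0, push [1]
Visit 1, push [3, 2]
Visit 2, push [3]
Visit 3, push [4]
Visit 4, push []

DFS order: [0, 1, 2, 3, 4]


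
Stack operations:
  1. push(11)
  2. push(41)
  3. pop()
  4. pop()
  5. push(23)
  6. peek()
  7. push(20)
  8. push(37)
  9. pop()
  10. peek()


push(11) -> [11]
push(41) -> [11, 41]
pop()->41, [11]
pop()->11, []
push(23) -> [23]
peek()->23
push(20) -> [23, 20]
push(37) -> [23, 20, 37]
pop()->37, [23, 20]
peek()->20

Final stack: [23, 20]


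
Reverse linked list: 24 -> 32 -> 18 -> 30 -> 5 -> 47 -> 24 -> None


Step 1: curr=24, set curr.next=prev(None) | reversed so far: 24
Step 2: curr=32, set curr.next=prev(24) | reversed so far: 32 -> 24
Step 3: curr=18, set curr.next=prev(32) | reversed so far: 18 -> 32 -> 24
Step 4: curr=30, set curr.next=prev(18) | reversed so far: 30 -> 18 -> 32 -> 24
Step 5: curr=5, set curr.next=prev(30) | reversed so far: 5 -> 30 -> 18 -> 32 -> 24
Step 6: curr=47, set curr.next=prev(5) | reversed so far: 47 -> 5 -> 30 -> 18 -> 32 -> 24
Step 7: curr=24, set curr.next=prev(47) | reversed so far: 24 -> 47 -> 5 -> 30 -> 18 -> 32 -> 24

24 -> 47 -> 5 -> 30 -> 18 -> 32 -> 24 -> None


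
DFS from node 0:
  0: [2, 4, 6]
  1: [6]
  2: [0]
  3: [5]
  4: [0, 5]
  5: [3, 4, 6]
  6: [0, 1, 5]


Visit 0, push [6, 4, 2]
Visit 2, push []
Visit 4, push [5]
Visit 5, push [6, 3]
Visit 3, push []
Visit 6, push [1]
Visit 1, push []

DFS order: [0, 2, 4, 5, 3, 6, 1]


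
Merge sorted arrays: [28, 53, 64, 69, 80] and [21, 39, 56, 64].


Take 21 from B
Take 28 from A
Take 39 from B
Take 53 from A
Take 56 from B
Take 64 from A
Take 64 from B

Merged: [21, 28, 39, 53, 56, 64, 64, 69, 80]


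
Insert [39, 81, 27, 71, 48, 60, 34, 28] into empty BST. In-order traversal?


Insert 39: root
Insert 81: R from 39
Insert 27: L from 39
Insert 71: R from 39 -> L from 81
Insert 48: R from 39 -> L from 81 -> L from 71
Insert 60: R from 39 -> L from 81 -> L from 71 -> R from 48
Insert 34: L from 39 -> R from 27
Insert 28: L from 39 -> R from 27 -> L from 34

In-order: [27, 28, 34, 39, 48, 60, 71, 81]


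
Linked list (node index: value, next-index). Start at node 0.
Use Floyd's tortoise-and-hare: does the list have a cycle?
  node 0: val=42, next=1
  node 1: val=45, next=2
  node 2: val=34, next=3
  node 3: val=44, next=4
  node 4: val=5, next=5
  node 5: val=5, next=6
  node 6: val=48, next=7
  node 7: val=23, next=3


Floyd's tortoise (slow, +1) and hare (fast, +2):
  init: slow=0, fast=0
  step 1: slow=1, fast=2
  step 2: slow=2, fast=4
  step 3: slow=3, fast=6
  step 4: slow=4, fast=3
  step 5: slow=5, fast=5
  slow == fast at node 5: cycle detected

Cycle: yes


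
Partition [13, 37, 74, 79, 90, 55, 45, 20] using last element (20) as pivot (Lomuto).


Pivot: 20
  13 <= 20: advance i (no swap)
Place pivot at 1: [13, 20, 74, 79, 90, 55, 45, 37]

Partitioned: [13, 20, 74, 79, 90, 55, 45, 37]


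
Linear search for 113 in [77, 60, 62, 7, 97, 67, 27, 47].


i=0: 77!=113
i=1: 60!=113
i=2: 62!=113
i=3: 7!=113
i=4: 97!=113
i=5: 67!=113
i=6: 27!=113
i=7: 47!=113

Not found, 8 comps


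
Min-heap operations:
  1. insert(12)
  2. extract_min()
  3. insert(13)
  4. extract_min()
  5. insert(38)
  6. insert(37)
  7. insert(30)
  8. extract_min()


insert(12) -> [12]
extract_min()->12, []
insert(13) -> [13]
extract_min()->13, []
insert(38) -> [38]
insert(37) -> [37, 38]
insert(30) -> [30, 38, 37]
extract_min()->30, [37, 38]

Final heap: [37, 38]


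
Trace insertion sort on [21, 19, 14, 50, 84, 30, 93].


Initial: [21, 19, 14, 50, 84, 30, 93]
Insert 19: [19, 21, 14, 50, 84, 30, 93]
Insert 14: [14, 19, 21, 50, 84, 30, 93]
Insert 50: [14, 19, 21, 50, 84, 30, 93]
Insert 84: [14, 19, 21, 50, 84, 30, 93]
Insert 30: [14, 19, 21, 30, 50, 84, 93]
Insert 93: [14, 19, 21, 30, 50, 84, 93]

Sorted: [14, 19, 21, 30, 50, 84, 93]


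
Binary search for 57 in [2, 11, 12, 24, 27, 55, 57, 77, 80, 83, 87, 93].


Step 1: lo=0, hi=11, mid=5, val=55
Step 2: lo=6, hi=11, mid=8, val=80
Step 3: lo=6, hi=7, mid=6, val=57

Found at index 6


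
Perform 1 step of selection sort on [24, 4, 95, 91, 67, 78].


Initial: [24, 4, 95, 91, 67, 78]
Step 1: min=4 at 1
  Swap: [4, 24, 95, 91, 67, 78]

After 1 step: [4, 24, 95, 91, 67, 78]


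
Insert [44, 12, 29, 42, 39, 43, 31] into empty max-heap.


Insert 44: [44]
Insert 12: [44, 12]
Insert 29: [44, 12, 29]
Insert 42: [44, 42, 29, 12]
Insert 39: [44, 42, 29, 12, 39]
Insert 43: [44, 42, 43, 12, 39, 29]
Insert 31: [44, 42, 43, 12, 39, 29, 31]

Final heap: [44, 42, 43, 12, 39, 29, 31]


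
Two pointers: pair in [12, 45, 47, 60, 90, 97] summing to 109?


lo=0(12)+hi=5(97)=109

Yes: 12+97=109


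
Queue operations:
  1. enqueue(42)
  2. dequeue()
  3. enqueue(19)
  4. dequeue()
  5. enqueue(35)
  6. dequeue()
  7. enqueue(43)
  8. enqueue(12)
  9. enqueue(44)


enqueue(42) -> [42]
dequeue()->42, []
enqueue(19) -> [19]
dequeue()->19, []
enqueue(35) -> [35]
dequeue()->35, []
enqueue(43) -> [43]
enqueue(12) -> [43, 12]
enqueue(44) -> [43, 12, 44]

Final queue: [43, 12, 44]


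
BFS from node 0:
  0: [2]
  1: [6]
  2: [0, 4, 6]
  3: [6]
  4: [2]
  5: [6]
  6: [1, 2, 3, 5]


Visit 0, enqueue [2]
Visit 2, enqueue [4, 6]
Visit 4, enqueue []
Visit 6, enqueue [1, 3, 5]
Visit 1, enqueue []
Visit 3, enqueue []
Visit 5, enqueue []

BFS order: [0, 2, 4, 6, 1, 3, 5]
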